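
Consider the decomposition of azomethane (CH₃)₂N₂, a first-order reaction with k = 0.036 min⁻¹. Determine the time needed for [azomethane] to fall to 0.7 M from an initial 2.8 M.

38.51 min

Step 1: For first-order: t = ln([azomethane]₀/[azomethane])/k
Step 2: t = ln(2.8/0.7)/0.036
Step 3: t = ln(4)/0.036
Step 4: t = 1.386/0.036 = 38.51 min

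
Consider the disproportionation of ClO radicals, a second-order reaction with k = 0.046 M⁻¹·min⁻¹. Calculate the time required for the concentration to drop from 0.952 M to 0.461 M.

24.32 min

Step 1: For second-order: t = (1/[ClO] - 1/[ClO]₀)/k
Step 2: t = (1/0.461 - 1/0.952)/0.046
Step 3: t = (2.169 - 1.05)/0.046
Step 4: t = 1.119/0.046 = 24.32 min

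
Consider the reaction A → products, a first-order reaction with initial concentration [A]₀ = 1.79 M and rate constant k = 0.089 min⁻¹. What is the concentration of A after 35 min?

0.07944 M

Step 1: For a first-order reaction: [A] = [A]₀ × e^(-kt)
Step 2: [A] = 1.79 × e^(-0.089 × 35)
Step 3: [A] = 1.79 × e^(-3.115)
Step 4: [A] = 1.79 × 0.0443785 = 0.07944 M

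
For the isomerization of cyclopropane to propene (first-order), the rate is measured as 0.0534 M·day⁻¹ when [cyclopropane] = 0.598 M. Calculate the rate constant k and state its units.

0.0893 day⁻¹

Step 1: rate = k[cyclopropane]^1, so k = rate / [cyclopropane]^1.
Step 2: k = 0.0534 / (0.598)^1 = 0.0534 / 0.598.
Step 3: k = 0.0893 day⁻¹.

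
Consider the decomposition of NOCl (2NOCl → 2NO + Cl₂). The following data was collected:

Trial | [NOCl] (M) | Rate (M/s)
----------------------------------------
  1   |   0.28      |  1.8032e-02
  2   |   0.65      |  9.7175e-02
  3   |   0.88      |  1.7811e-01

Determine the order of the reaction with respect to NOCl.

second order (2)

Step 1: Compare trials to find order n where rate₂/rate₁ = ([NOCl]₂/[NOCl]₁)^n
Step 2: rate₂/rate₁ = 9.7175e-02/1.8032e-02 = 5.389
Step 3: [NOCl]₂/[NOCl]₁ = 0.65/0.28 = 2.321
Step 4: n = ln(5.389)/ln(2.321) = 2.00 ≈ 2
Step 5: The reaction is second order in NOCl.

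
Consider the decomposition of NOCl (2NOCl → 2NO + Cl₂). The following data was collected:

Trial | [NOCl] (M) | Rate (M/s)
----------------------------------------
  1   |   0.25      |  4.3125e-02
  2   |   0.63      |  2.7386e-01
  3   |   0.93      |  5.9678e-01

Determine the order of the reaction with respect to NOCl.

second order (2)

Step 1: Compare trials to find order n where rate₂/rate₁ = ([NOCl]₂/[NOCl]₁)^n
Step 2: rate₂/rate₁ = 2.7386e-01/4.3125e-02 = 6.35
Step 3: [NOCl]₂/[NOCl]₁ = 0.63/0.25 = 2.52
Step 4: n = ln(6.35)/ln(2.52) = 2.00 ≈ 2
Step 5: The reaction is second order in NOCl.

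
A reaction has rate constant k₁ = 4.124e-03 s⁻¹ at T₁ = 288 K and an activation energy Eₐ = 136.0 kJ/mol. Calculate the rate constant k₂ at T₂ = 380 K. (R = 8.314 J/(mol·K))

3.867e+03 s⁻¹

Step 1: Use the two-temperature Arrhenius form: ln(k₂/k₁) = -Eₐ/R × (1/T₂ - 1/T₁)
Step 2: Convert Eₐ to J/mol: 136.0 kJ/mol = 136000 J/mol
Step 3: 1/T₂ - 1/T₁ = 1/380 - 1/288 = -8.406433e-04 K⁻¹
Step 4: ln(k₂/k₁) = -136000/8.314 × -8.406433e-04 = 13.75120
Step 5: k₂ = k₁ × exp(13.75120) = 4.124e-03 × 9.37714e+05 = 3.867e+03 s⁻¹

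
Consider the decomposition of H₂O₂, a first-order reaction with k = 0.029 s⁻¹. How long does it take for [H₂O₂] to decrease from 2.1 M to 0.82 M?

32.43 s

Step 1: For first-order: t = ln([H₂O₂]₀/[H₂O₂])/k
Step 2: t = ln(2.1/0.82)/0.029
Step 3: t = ln(2.561)/0.029
Step 4: t = 0.9404/0.029 = 32.43 s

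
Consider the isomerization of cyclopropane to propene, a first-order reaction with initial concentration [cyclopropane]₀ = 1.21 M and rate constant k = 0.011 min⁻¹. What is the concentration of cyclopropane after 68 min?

0.5727 M

Step 1: For a first-order reaction: [cyclopropane] = [cyclopropane]₀ × e^(-kt)
Step 2: [cyclopropane] = 1.21 × e^(-0.011 × 68)
Step 3: [cyclopropane] = 1.21 × e^(-0.748)
Step 4: [cyclopropane] = 1.21 × 0.473312 = 0.5727 M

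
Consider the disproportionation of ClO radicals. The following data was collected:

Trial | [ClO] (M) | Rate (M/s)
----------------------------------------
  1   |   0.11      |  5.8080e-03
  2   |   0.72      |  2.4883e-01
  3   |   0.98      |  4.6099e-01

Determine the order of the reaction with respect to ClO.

second order (2)

Step 1: Compare trials to find order n where rate₂/rate₁ = ([ClO]₂/[ClO]₁)^n
Step 2: rate₂/rate₁ = 2.4883e-01/5.8080e-03 = 42.84
Step 3: [ClO]₂/[ClO]₁ = 0.72/0.11 = 6.545
Step 4: n = ln(42.84)/ln(6.545) = 2.00 ≈ 2
Step 5: The reaction is second order in ClO.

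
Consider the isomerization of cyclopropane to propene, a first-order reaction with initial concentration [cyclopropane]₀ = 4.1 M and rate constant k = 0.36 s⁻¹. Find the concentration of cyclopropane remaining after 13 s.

0.03804 M

Step 1: For a first-order reaction: [cyclopropane] = [cyclopropane]₀ × e^(-kt)
Step 2: [cyclopropane] = 4.1 × e^(-0.36 × 13)
Step 3: [cyclopropane] = 4.1 × e^(-4.68)
Step 4: [cyclopropane] = 4.1 × 0.00927901 = 0.03804 M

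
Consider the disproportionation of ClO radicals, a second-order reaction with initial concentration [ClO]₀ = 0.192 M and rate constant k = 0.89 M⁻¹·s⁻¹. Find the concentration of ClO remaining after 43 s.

0.023 M

Step 1: For a second-order reaction: 1/[ClO] = 1/[ClO]₀ + kt
Step 2: 1/[ClO] = 1/0.192 + 0.89 × 43
Step 3: 1/[ClO] = 5.208 + 38.27 = 43.48
Step 4: [ClO] = 1/43.48 = 0.023 M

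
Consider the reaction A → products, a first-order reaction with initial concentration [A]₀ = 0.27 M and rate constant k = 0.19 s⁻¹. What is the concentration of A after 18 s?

0.008832 M

Step 1: For a first-order reaction: [A] = [A]₀ × e^(-kt)
Step 2: [A] = 0.27 × e^(-0.19 × 18)
Step 3: [A] = 0.27 × e^(-3.42)
Step 4: [A] = 0.27 × 0.0327124 = 0.008832 M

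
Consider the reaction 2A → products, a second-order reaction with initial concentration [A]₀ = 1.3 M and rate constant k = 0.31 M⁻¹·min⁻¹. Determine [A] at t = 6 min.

0.3803 M

Step 1: For a second-order reaction: 1/[A] = 1/[A]₀ + kt
Step 2: 1/[A] = 1/1.3 + 0.31 × 6
Step 3: 1/[A] = 0.7692 + 1.86 = 2.629
Step 4: [A] = 1/2.629 = 0.3803 M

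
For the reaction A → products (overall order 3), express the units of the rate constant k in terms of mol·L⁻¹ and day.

(mol·L⁻¹)⁻²·day⁻¹

Step 1: For overall order n, rate = k × (concentration)^n.
Step 2: Rate has units mol·L⁻¹·day⁻¹; concentration term has units (mol·L⁻¹)^3.
Step 3: k = rate / (concentration)^n, so units of k = (mol·L⁻¹)^(1-3)·day⁻¹ = (mol·L⁻¹)⁻²·day⁻¹.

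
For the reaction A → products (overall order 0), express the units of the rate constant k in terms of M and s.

M·s⁻¹

Step 1: For overall order n, rate = k × (concentration)^n.
Step 2: Rate has units M·s⁻¹; concentration term has units M^0.
Step 3: k = rate / (concentration)^n, so units of k = M^(1-0)·s⁻¹ = M·s⁻¹.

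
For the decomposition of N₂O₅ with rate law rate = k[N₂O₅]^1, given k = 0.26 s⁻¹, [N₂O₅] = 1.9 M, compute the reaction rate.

0.494 M/s

Step 1: Identify the rate law: rate = k[N₂O₅]^1
Step 2: Substitute values: rate = 0.26 × (1.9)^1
Step 3: Calculate: rate = 0.26 × 1.9 = 0.494 M/s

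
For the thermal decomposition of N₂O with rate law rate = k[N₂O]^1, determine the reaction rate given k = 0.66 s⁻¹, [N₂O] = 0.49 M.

0.3234 M/s

Step 1: Identify the rate law: rate = k[N₂O]^1
Step 2: Substitute values: rate = 0.66 × (0.49)^1
Step 3: Calculate: rate = 0.66 × 0.49 = 0.3234 M/s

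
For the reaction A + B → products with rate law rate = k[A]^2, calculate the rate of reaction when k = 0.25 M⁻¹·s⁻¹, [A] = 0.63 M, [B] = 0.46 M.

0.09923 M/s

Step 1: The rate law is rate = k[A]^2
Step 2: Note that the rate does not depend on [B] (zero order in B).
Step 3: rate = 0.25 × (0.63)^2 = 0.099225 M/s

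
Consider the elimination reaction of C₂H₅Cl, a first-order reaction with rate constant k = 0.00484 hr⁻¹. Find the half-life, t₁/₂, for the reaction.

143.2 hr

Step 1: For a first-order reaction, t₁/₂ = ln(2)/k
Step 2: t₁/₂ = ln(2)/0.00484
Step 3: t₁/₂ = 0.6931/0.00484 = 143.2 hr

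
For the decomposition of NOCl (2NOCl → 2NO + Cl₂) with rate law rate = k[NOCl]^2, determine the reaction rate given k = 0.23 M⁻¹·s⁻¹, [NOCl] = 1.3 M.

0.3887 M/s

Step 1: Identify the rate law: rate = k[NOCl]^2
Step 2: Substitute values: rate = 0.23 × (1.3)^2
Step 3: Calculate: rate = 0.23 × 1.69 = 0.3887 M/s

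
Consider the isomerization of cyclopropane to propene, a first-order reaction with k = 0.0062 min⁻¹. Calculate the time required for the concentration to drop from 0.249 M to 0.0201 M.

405.9 min

Step 1: For first-order: t = ln([cyclopropane]₀/[cyclopropane])/k
Step 2: t = ln(0.249/0.0201)/0.0062
Step 3: t = ln(12.39)/0.0062
Step 4: t = 2.517/0.0062 = 405.9 min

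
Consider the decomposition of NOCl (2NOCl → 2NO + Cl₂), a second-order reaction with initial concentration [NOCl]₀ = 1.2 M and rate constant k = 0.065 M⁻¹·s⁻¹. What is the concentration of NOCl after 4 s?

0.9146 M

Step 1: For a second-order reaction: 1/[NOCl] = 1/[NOCl]₀ + kt
Step 2: 1/[NOCl] = 1/1.2 + 0.065 × 4
Step 3: 1/[NOCl] = 0.8333 + 0.26 = 1.093
Step 4: [NOCl] = 1/1.093 = 0.9146 M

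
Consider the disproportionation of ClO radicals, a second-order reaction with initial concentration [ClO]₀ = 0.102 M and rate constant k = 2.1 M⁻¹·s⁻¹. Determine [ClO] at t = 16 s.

0.02304 M

Step 1: For a second-order reaction: 1/[ClO] = 1/[ClO]₀ + kt
Step 2: 1/[ClO] = 1/0.102 + 2.1 × 16
Step 3: 1/[ClO] = 9.804 + 33.6 = 43.4
Step 4: [ClO] = 1/43.4 = 0.02304 M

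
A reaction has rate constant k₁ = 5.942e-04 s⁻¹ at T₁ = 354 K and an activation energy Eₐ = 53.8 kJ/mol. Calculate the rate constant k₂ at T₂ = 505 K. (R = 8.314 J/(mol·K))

1.405e-01 s⁻¹

Step 1: Use the two-temperature Arrhenius form: ln(k₂/k₁) = -Eₐ/R × (1/T₂ - 1/T₁)
Step 2: Convert Eₐ to J/mol: 53.8 kJ/mol = 53800 J/mol
Step 3: 1/T₂ - 1/T₁ = 1/505 - 1/354 = -8.446607e-04 K⁻¹
Step 4: ln(k₂/k₁) = -53800/8.314 × -8.446607e-04 = 5.46581
Step 5: k₂ = k₁ × exp(5.46581) = 5.942e-04 × 2.36467e+02 = 1.405e-01 s⁻¹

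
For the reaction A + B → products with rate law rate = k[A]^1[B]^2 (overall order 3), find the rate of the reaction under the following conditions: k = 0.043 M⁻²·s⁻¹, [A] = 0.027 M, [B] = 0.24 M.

6.687e-05 M/s

Step 1: The rate law is rate = k[A]^1[B]^2, overall order = 1+2 = 3
Step 2: Substitute values: rate = 0.043 × (0.027)^1 × (0.24)^2
Step 3: rate = 0.043 × 0.027 × 0.0576 = 6.68736e-05 M/s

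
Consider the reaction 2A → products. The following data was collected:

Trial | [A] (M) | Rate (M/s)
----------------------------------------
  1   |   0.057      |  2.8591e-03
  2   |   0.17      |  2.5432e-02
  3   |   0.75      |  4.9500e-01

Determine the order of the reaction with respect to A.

second order (2)

Step 1: Compare trials to find order n where rate₂/rate₁ = ([A]₂/[A]₁)^n
Step 2: rate₂/rate₁ = 2.5432e-02/2.8591e-03 = 8.895
Step 3: [A]₂/[A]₁ = 0.17/0.057 = 2.982
Step 4: n = ln(8.895)/ln(2.982) = 2.00 ≈ 2
Step 5: The reaction is second order in A.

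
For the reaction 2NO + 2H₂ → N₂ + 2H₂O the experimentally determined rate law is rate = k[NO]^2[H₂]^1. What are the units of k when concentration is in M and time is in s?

M⁻²·s⁻¹

Step 1: Overall order = 2 + 1 = 3.
Step 2: rate has units M·s⁻¹; [NO]^2[H₂]^1 has units M^3.
Step 3: k = rate/([NO]^2[H₂]^1), so units of k = M^(1-3)·s⁻¹ = M⁻²·s⁻¹.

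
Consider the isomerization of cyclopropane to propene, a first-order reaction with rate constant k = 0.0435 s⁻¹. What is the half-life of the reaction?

15.93 s

Step 1: For a first-order reaction, t₁/₂ = ln(2)/k
Step 2: t₁/₂ = ln(2)/0.0435
Step 3: t₁/₂ = 0.6931/0.0435 = 15.93 s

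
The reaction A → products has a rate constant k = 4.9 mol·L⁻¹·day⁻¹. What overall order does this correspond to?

zeroth order (0)

Step 1: The units of k for an nth-order reaction are (concentration)^(1-n)·(time)⁻¹.
Step 2: Here k has units mol·L⁻¹·day⁻¹, so the concentration exponent is 1.
Step 3: 1 - n = 1 ⇒ n = 0. The reaction is zeroth order.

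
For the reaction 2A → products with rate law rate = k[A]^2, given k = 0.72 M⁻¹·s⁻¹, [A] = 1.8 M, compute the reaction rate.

2.333 M/s

Step 1: Identify the rate law: rate = k[A]^2
Step 2: Substitute values: rate = 0.72 × (1.8)^2
Step 3: Calculate: rate = 0.72 × 3.24 = 2.3328 M/s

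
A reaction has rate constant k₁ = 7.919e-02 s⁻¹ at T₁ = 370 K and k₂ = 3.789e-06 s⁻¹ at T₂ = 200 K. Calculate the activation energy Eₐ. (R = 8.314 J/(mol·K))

36.0 kJ/mol

Step 1: Use the two-temperature Arrhenius form: ln(k₂/k₁) = -Eₐ/R × (1/T₂ - 1/T₁)
Step 2: ln(k₂/k₁) = ln(3.789e-06/7.919e-02) = ln(4.7847e-05) = -9.9475
Step 3: 1/T₂ - 1/T₁ = 1/200 - 1/370 = 2.297297e-03 K⁻¹
Step 4: Eₐ = -R × ln(k₂/k₁) / (1/T₂ - 1/T₁) = -8.314 × -9.9475 / 2.297297e-03
Step 5: Eₐ = 3.6000e+04 J/mol = 36.0 kJ/mol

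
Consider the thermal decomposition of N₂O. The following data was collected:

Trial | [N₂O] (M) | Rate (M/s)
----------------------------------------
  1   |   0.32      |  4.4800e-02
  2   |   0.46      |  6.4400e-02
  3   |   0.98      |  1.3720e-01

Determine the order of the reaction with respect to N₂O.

first order (1)

Step 1: Compare trials to find order n where rate₂/rate₁ = ([N₂O]₂/[N₂O]₁)^n
Step 2: rate₂/rate₁ = 6.4400e-02/4.4800e-02 = 1.438
Step 3: [N₂O]₂/[N₂O]₁ = 0.46/0.32 = 1.438
Step 4: n = ln(1.438)/ln(1.438) = 1.00 ≈ 1
Step 5: The reaction is first order in N₂O.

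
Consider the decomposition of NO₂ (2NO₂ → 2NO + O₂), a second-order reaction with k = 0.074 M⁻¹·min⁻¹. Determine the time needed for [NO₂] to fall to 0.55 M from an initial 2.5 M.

19.16 min

Step 1: For second-order: t = (1/[NO₂] - 1/[NO₂]₀)/k
Step 2: t = (1/0.55 - 1/2.5)/0.074
Step 3: t = (1.818 - 0.4)/0.074
Step 4: t = 1.418/0.074 = 19.16 min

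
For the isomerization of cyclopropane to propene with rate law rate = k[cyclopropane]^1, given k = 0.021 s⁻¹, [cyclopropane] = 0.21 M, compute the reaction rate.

0.00441 M/s

Step 1: Identify the rate law: rate = k[cyclopropane]^1
Step 2: Substitute values: rate = 0.021 × (0.21)^1
Step 3: Calculate: rate = 0.021 × 0.21 = 0.00441 M/s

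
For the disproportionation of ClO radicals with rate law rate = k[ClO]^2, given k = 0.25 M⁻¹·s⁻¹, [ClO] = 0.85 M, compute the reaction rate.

0.1806 M/s

Step 1: Identify the rate law: rate = k[ClO]^2
Step 2: Substitute values: rate = 0.25 × (0.85)^2
Step 3: Calculate: rate = 0.25 × 0.7225 = 0.180625 M/s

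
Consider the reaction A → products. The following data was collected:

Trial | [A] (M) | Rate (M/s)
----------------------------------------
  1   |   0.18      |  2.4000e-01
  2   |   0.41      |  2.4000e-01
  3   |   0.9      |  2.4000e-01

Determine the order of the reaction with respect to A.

zeroth order (0)

Step 1: Compare trials - when concentration changes, rate stays constant.
Step 2: rate₂/rate₁ = 2.4000e-01/2.4000e-01 = 1
Step 3: [A]₂/[A]₁ = 0.41/0.18 = 2.278
Step 4: Since rate ratio ≈ (conc ratio)^0, the reaction is zeroth order.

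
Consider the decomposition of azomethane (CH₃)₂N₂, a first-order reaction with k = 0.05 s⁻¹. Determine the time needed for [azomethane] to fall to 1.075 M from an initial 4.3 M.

27.73 s

Step 1: For first-order: t = ln([azomethane]₀/[azomethane])/k
Step 2: t = ln(4.3/1.075)/0.05
Step 3: t = ln(4)/0.05
Step 4: t = 1.386/0.05 = 27.73 s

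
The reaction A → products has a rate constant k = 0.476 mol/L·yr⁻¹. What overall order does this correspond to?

zeroth order (0)

Step 1: The units of k for an nth-order reaction are (concentration)^(1-n)·(time)⁻¹.
Step 2: Here k has units mol/L·yr⁻¹, so the concentration exponent is 1.
Step 3: 1 - n = 1 ⇒ n = 0. The reaction is zeroth order.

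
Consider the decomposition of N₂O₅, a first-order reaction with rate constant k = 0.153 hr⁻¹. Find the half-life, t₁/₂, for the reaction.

4.53 hr

Step 1: For a first-order reaction, t₁/₂ = ln(2)/k
Step 2: t₁/₂ = ln(2)/0.153
Step 3: t₁/₂ = 0.6931/0.153 = 4.53 hr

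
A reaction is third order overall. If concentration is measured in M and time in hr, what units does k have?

M⁻²·hr⁻¹

Step 1: For overall order n, rate = k × (concentration)^n.
Step 2: Rate has units M·hr⁻¹; concentration term has units M^3.
Step 3: k = rate / (concentration)^n, so units of k = M^(1-3)·hr⁻¹ = M⁻²·hr⁻¹.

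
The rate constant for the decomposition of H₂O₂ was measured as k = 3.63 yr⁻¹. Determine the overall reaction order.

first order (1)

Step 1: The units of k for an nth-order reaction are (concentration)^(1-n)·(time)⁻¹.
Step 2: Here k has units yr⁻¹, so the concentration exponent is 0.
Step 3: 1 - n = 0 ⇒ n = 1. The reaction is first order.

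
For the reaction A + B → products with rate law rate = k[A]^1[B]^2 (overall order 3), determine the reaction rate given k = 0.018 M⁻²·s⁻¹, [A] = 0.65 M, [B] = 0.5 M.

0.002925 M/s

Step 1: The rate law is rate = k[A]^1[B]^2, overall order = 1+2 = 3
Step 2: Substitute values: rate = 0.018 × (0.65)^1 × (0.5)^2
Step 3: rate = 0.018 × 0.65 × 0.25 = 0.002925 M/s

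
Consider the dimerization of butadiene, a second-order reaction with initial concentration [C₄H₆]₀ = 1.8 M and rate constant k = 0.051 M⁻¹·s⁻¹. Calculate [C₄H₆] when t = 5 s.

1.234 M

Step 1: For a second-order reaction: 1/[C₄H₆] = 1/[C₄H₆]₀ + kt
Step 2: 1/[C₄H₆] = 1/1.8 + 0.051 × 5
Step 3: 1/[C₄H₆] = 0.5556 + 0.255 = 0.8106
Step 4: [C₄H₆] = 1/0.8106 = 1.234 M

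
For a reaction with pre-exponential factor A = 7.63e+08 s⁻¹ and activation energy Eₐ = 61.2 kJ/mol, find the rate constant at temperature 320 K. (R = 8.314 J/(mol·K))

7.80e-02 s⁻¹

Step 1: Use the Arrhenius equation: k = A × exp(-Eₐ/RT)
Step 2: Convert Eₐ to J/mol: 61.2 kJ/mol = 61200 J/mol
Step 3: Calculate the exponent: -Eₐ/(RT) = -61200/(8.314 × 320) = -23.00337
Step 4: k = 7.63e+08 × exp(-23.00337)
Step 5: k = 7.63e+08 × 1.02274e-10 = 7.8035e-02 s⁻¹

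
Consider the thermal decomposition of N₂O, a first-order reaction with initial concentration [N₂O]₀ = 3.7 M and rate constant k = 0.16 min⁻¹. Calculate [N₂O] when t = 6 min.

1.417 M

Step 1: For a first-order reaction: [N₂O] = [N₂O]₀ × e^(-kt)
Step 2: [N₂O] = 3.7 × e^(-0.16 × 6)
Step 3: [N₂O] = 3.7 × e^(-0.96)
Step 4: [N₂O] = 3.7 × 0.382893 = 1.417 M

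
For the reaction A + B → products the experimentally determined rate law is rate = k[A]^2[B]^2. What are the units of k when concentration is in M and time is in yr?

M⁻³·yr⁻¹

Step 1: Overall order = 2 + 2 = 4.
Step 2: rate has units M·yr⁻¹; [A]^2[B]^2 has units M^4.
Step 3: k = rate/([A]^2[B]^2), so units of k = M^(1-4)·yr⁻¹ = M⁻³·yr⁻¹.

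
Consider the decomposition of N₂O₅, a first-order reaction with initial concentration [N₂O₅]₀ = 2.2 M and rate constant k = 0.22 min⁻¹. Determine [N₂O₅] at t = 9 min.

0.3038 M

Step 1: For a first-order reaction: [N₂O₅] = [N₂O₅]₀ × e^(-kt)
Step 2: [N₂O₅] = 2.2 × e^(-0.22 × 9)
Step 3: [N₂O₅] = 2.2 × e^(-1.98)
Step 4: [N₂O₅] = 2.2 × 0.138069 = 0.3038 M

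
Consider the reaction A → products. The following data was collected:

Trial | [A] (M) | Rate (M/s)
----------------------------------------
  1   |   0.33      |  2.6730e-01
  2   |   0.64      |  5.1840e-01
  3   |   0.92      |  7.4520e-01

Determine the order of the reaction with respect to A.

first order (1)

Step 1: Compare trials to find order n where rate₂/rate₁ = ([A]₂/[A]₁)^n
Step 2: rate₂/rate₁ = 5.1840e-01/2.6730e-01 = 1.939
Step 3: [A]₂/[A]₁ = 0.64/0.33 = 1.939
Step 4: n = ln(1.939)/ln(1.939) = 1.00 ≈ 1
Step 5: The reaction is first order in A.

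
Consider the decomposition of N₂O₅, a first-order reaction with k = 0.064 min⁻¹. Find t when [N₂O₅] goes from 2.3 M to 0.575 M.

21.66 min

Step 1: For first-order: t = ln([N₂O₅]₀/[N₂O₅])/k
Step 2: t = ln(2.3/0.575)/0.064
Step 3: t = ln(4)/0.064
Step 4: t = 1.386/0.064 = 21.66 min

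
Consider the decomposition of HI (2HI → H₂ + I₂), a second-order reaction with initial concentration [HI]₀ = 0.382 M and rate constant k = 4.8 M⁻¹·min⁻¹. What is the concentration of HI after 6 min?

0.03183 M

Step 1: For a second-order reaction: 1/[HI] = 1/[HI]₀ + kt
Step 2: 1/[HI] = 1/0.382 + 4.8 × 6
Step 3: 1/[HI] = 2.618 + 28.8 = 31.42
Step 4: [HI] = 1/31.42 = 0.03183 M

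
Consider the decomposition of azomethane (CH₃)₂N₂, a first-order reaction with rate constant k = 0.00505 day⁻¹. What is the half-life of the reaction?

137.3 day

Step 1: For a first-order reaction, t₁/₂ = ln(2)/k
Step 2: t₁/₂ = ln(2)/0.00505
Step 3: t₁/₂ = 0.6931/0.00505 = 137.3 day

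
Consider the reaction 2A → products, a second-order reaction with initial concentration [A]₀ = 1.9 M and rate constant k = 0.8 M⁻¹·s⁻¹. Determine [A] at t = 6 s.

0.1877 M

Step 1: For a second-order reaction: 1/[A] = 1/[A]₀ + kt
Step 2: 1/[A] = 1/1.9 + 0.8 × 6
Step 3: 1/[A] = 0.5263 + 4.8 = 5.326
Step 4: [A] = 1/5.326 = 0.1877 M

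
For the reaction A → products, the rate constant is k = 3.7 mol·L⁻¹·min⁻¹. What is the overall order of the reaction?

zeroth order (0)

Step 1: The units of k for an nth-order reaction are (concentration)^(1-n)·(time)⁻¹.
Step 2: Here k has units mol·L⁻¹·min⁻¹, so the concentration exponent is 1.
Step 3: 1 - n = 1 ⇒ n = 0. The reaction is zeroth order.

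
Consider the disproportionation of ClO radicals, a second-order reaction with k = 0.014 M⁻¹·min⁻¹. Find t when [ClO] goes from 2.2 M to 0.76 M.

61.52 min

Step 1: For second-order: t = (1/[ClO] - 1/[ClO]₀)/k
Step 2: t = (1/0.76 - 1/2.2)/0.014
Step 3: t = (1.316 - 0.4545)/0.014
Step 4: t = 0.8612/0.014 = 61.52 min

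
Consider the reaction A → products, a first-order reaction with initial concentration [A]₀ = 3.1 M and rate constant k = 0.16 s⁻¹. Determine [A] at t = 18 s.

0.174 M

Step 1: For a first-order reaction: [A] = [A]₀ × e^(-kt)
Step 2: [A] = 3.1 × e^(-0.16 × 18)
Step 3: [A] = 3.1 × e^(-2.88)
Step 4: [A] = 3.1 × 0.0561348 = 0.174 M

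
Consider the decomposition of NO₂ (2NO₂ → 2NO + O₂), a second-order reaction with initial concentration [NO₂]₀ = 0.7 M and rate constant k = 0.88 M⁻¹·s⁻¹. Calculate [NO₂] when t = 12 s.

0.08341 M

Step 1: For a second-order reaction: 1/[NO₂] = 1/[NO₂]₀ + kt
Step 2: 1/[NO₂] = 1/0.7 + 0.88 × 12
Step 3: 1/[NO₂] = 1.429 + 10.56 = 11.99
Step 4: [NO₂] = 1/11.99 = 0.08341 M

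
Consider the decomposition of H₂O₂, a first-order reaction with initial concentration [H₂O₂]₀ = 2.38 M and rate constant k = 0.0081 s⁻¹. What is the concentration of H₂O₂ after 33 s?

1.822 M

Step 1: For a first-order reaction: [H₂O₂] = [H₂O₂]₀ × e^(-kt)
Step 2: [H₂O₂] = 2.38 × e^(-0.0081 × 33)
Step 3: [H₂O₂] = 2.38 × e^(-0.2673)
Step 4: [H₂O₂] = 2.38 × 0.765443 = 1.822 M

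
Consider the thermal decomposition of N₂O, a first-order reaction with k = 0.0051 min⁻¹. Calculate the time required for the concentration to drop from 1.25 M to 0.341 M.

254.7 min

Step 1: For first-order: t = ln([N₂O]₀/[N₂O])/k
Step 2: t = ln(1.25/0.341)/0.0051
Step 3: t = ln(3.666)/0.0051
Step 4: t = 1.299/0.0051 = 254.7 min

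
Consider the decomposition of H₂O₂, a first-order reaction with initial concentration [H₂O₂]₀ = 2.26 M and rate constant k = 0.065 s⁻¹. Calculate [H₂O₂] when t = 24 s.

0.4749 M

Step 1: For a first-order reaction: [H₂O₂] = [H₂O₂]₀ × e^(-kt)
Step 2: [H₂O₂] = 2.26 × e^(-0.065 × 24)
Step 3: [H₂O₂] = 2.26 × e^(-1.56)
Step 4: [H₂O₂] = 2.26 × 0.210136 = 0.4749 M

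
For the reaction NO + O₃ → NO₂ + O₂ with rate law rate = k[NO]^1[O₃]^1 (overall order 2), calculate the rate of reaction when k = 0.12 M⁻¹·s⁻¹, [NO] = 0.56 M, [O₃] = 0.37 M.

0.02486 M/s

Step 1: The rate law is rate = k[NO]^1[O₃]^1, overall order = 1+1 = 2
Step 2: Substitute values: rate = 0.12 × (0.56)^1 × (0.37)^1
Step 3: rate = 0.12 × 0.56 × 0.37 = 0.024864 M/s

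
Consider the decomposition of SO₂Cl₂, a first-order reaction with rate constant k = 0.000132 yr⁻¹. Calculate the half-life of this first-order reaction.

5251 yr

Step 1: For a first-order reaction, t₁/₂ = ln(2)/k
Step 2: t₁/₂ = ln(2)/0.000132
Step 3: t₁/₂ = 0.6931/0.000132 = 5251 yr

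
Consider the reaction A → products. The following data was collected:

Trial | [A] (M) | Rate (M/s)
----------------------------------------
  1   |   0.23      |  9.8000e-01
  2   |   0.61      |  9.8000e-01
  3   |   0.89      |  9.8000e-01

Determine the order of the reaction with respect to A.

zeroth order (0)

Step 1: Compare trials - when concentration changes, rate stays constant.
Step 2: rate₂/rate₁ = 9.8000e-01/9.8000e-01 = 1
Step 3: [A]₂/[A]₁ = 0.61/0.23 = 2.652
Step 4: Since rate ratio ≈ (conc ratio)^0, the reaction is zeroth order.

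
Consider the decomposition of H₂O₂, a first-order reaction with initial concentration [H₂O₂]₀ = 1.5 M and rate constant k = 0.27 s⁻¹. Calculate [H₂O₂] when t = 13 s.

0.04485 M

Step 1: For a first-order reaction: [H₂O₂] = [H₂O₂]₀ × e^(-kt)
Step 2: [H₂O₂] = 1.5 × e^(-0.27 × 13)
Step 3: [H₂O₂] = 1.5 × e^(-3.51)
Step 4: [H₂O₂] = 1.5 × 0.0298969 = 0.04485 M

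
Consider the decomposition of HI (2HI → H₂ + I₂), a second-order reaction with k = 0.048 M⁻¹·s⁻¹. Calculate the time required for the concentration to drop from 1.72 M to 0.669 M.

19.03 s

Step 1: For second-order: t = (1/[HI] - 1/[HI]₀)/k
Step 2: t = (1/0.669 - 1/1.72)/0.048
Step 3: t = (1.495 - 0.5814)/0.048
Step 4: t = 0.9134/0.048 = 19.03 s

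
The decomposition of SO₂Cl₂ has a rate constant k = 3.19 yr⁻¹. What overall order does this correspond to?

first order (1)

Step 1: The units of k for an nth-order reaction are (concentration)^(1-n)·(time)⁻¹.
Step 2: Here k has units yr⁻¹, so the concentration exponent is 0.
Step 3: 1 - n = 0 ⇒ n = 1. The reaction is first order.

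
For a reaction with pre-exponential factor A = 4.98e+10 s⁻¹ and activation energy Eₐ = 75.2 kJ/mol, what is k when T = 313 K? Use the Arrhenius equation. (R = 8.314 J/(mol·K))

1.40e-02 s⁻¹

Step 1: Use the Arrhenius equation: k = A × exp(-Eₐ/RT)
Step 2: Convert Eₐ to J/mol: 75.2 kJ/mol = 75200 J/mol
Step 3: Calculate the exponent: -Eₐ/(RT) = -75200/(8.314 × 313) = -28.89771
Step 4: k = 4.98e+10 × exp(-28.89771)
Step 5: k = 4.98e+10 × 2.81763e-13 = 1.4032e-02 s⁻¹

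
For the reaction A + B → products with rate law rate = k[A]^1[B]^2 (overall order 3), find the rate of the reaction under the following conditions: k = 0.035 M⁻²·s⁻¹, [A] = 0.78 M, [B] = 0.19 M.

0.0009855 M/s

Step 1: The rate law is rate = k[A]^1[B]^2, overall order = 1+2 = 3
Step 2: Substitute values: rate = 0.035 × (0.78)^1 × (0.19)^2
Step 3: rate = 0.035 × 0.78 × 0.0361 = 0.00098553 M/s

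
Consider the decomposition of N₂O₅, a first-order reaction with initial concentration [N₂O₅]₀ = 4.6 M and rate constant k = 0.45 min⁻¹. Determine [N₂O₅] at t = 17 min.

0.00219 M

Step 1: For a first-order reaction: [N₂O₅] = [N₂O₅]₀ × e^(-kt)
Step 2: [N₂O₅] = 4.6 × e^(-0.45 × 17)
Step 3: [N₂O₅] = 4.6 × e^(-7.65)
Step 4: [N₂O₅] = 4.6 × 0.000476044 = 0.00219 M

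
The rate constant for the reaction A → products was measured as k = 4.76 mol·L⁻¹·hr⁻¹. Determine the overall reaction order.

zeroth order (0)

Step 1: The units of k for an nth-order reaction are (concentration)^(1-n)·(time)⁻¹.
Step 2: Here k has units mol·L⁻¹·hr⁻¹, so the concentration exponent is 1.
Step 3: 1 - n = 1 ⇒ n = 0. The reaction is zeroth order.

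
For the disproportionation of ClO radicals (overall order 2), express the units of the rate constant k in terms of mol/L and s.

(mol/L)⁻¹·s⁻¹

Step 1: For overall order n, rate = k × (concentration)^n.
Step 2: Rate has units mol/L·s⁻¹; concentration term has units (mol/L)^2.
Step 3: k = rate / (concentration)^n, so units of k = (mol/L)^(1-2)·s⁻¹ = (mol/L)⁻¹·s⁻¹.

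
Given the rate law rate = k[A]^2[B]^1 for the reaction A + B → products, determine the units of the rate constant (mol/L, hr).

(mol/L)⁻²·hr⁻¹

Step 1: Overall order = 2 + 1 = 3.
Step 2: rate has units mol/L·hr⁻¹; [A]^2[B]^1 has units (mol/L)^3.
Step 3: k = rate/([A]^2[B]^1), so units of k = (mol/L)^(1-3)·hr⁻¹ = (mol/L)⁻²·hr⁻¹.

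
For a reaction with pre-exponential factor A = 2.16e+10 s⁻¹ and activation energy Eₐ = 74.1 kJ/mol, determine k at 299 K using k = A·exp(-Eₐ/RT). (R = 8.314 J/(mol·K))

2.45e-03 s⁻¹

Step 1: Use the Arrhenius equation: k = A × exp(-Eₐ/RT)
Step 2: Convert Eₐ to J/mol: 74.1 kJ/mol = 74100 J/mol
Step 3: Calculate the exponent: -Eₐ/(RT) = -74100/(8.314 × 299) = -29.80829
Step 4: k = 2.16e+10 × exp(-29.80829)
Step 5: k = 2.16e+10 × 1.13351e-13 = 2.4484e-03 s⁻¹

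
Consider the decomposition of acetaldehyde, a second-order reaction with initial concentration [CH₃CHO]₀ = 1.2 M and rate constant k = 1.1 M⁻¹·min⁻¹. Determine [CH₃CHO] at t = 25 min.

0.03529 M

Step 1: For a second-order reaction: 1/[CH₃CHO] = 1/[CH₃CHO]₀ + kt
Step 2: 1/[CH₃CHO] = 1/1.2 + 1.1 × 25
Step 3: 1/[CH₃CHO] = 0.8333 + 27.5 = 28.33
Step 4: [CH₃CHO] = 1/28.33 = 0.03529 M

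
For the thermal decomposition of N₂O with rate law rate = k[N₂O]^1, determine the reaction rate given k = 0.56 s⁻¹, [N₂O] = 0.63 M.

0.3528 M/s

Step 1: Identify the rate law: rate = k[N₂O]^1
Step 2: Substitute values: rate = 0.56 × (0.63)^1
Step 3: Calculate: rate = 0.56 × 0.63 = 0.3528 M/s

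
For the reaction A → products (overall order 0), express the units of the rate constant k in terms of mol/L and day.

mol/L·day⁻¹

Step 1: For overall order n, rate = k × (concentration)^n.
Step 2: Rate has units mol/L·day⁻¹; concentration term has units (mol/L)^0.
Step 3: k = rate / (concentration)^n, so units of k = (mol/L)^(1-0)·day⁻¹ = mol/L·day⁻¹.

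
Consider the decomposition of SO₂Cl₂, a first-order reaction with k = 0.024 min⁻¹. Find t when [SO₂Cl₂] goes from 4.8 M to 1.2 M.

57.76 min

Step 1: For first-order: t = ln([SO₂Cl₂]₀/[SO₂Cl₂])/k
Step 2: t = ln(4.8/1.2)/0.024
Step 3: t = ln(4)/0.024
Step 4: t = 1.386/0.024 = 57.76 min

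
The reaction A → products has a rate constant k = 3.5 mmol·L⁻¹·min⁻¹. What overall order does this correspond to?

zeroth order (0)

Step 1: The units of k for an nth-order reaction are (concentration)^(1-n)·(time)⁻¹.
Step 2: Here k has units mmol·L⁻¹·min⁻¹, so the concentration exponent is 1.
Step 3: 1 - n = 1 ⇒ n = 0. The reaction is zeroth order.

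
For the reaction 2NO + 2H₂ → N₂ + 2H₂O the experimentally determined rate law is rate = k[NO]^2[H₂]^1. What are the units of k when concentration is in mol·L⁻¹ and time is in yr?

(mol·L⁻¹)⁻²·yr⁻¹

Step 1: Overall order = 2 + 1 = 3.
Step 2: rate has units mol·L⁻¹·yr⁻¹; [NO]^2[H₂]^1 has units (mol·L⁻¹)^3.
Step 3: k = rate/([NO]^2[H₂]^1), so units of k = (mol·L⁻¹)^(1-3)·yr⁻¹ = (mol·L⁻¹)⁻²·yr⁻¹.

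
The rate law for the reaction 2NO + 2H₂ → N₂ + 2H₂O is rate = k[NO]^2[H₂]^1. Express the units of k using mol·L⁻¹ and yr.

(mol·L⁻¹)⁻²·yr⁻¹

Step 1: Overall order = 2 + 1 = 3.
Step 2: rate has units mol·L⁻¹·yr⁻¹; [NO]^2[H₂]^1 has units (mol·L⁻¹)^3.
Step 3: k = rate/([NO]^2[H₂]^1), so units of k = (mol·L⁻¹)^(1-3)·yr⁻¹ = (mol·L⁻¹)⁻²·yr⁻¹.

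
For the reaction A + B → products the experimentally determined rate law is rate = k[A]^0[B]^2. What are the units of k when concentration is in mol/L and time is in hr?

(mol/L)⁻¹·hr⁻¹

Step 1: Overall order = 0 + 2 = 2.
Step 2: rate has units mol/L·hr⁻¹; [A]^0[B]^2 has units (mol/L)^2.
Step 3: k = rate/([A]^0[B]^2), so units of k = (mol/L)^(1-2)·hr⁻¹ = (mol/L)⁻¹·hr⁻¹.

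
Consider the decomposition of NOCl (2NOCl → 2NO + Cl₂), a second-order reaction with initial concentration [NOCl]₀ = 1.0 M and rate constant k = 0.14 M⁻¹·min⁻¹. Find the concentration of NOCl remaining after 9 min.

0.4425 M

Step 1: For a second-order reaction: 1/[NOCl] = 1/[NOCl]₀ + kt
Step 2: 1/[NOCl] = 1/1.0 + 0.14 × 9
Step 3: 1/[NOCl] = 1 + 1.26 = 2.26
Step 4: [NOCl] = 1/2.26 = 0.4425 M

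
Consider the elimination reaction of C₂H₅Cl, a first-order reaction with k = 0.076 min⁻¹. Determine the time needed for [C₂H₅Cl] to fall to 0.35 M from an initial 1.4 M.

18.24 min

Step 1: For first-order: t = ln([C₂H₅Cl]₀/[C₂H₅Cl])/k
Step 2: t = ln(1.4/0.35)/0.076
Step 3: t = ln(4)/0.076
Step 4: t = 1.386/0.076 = 18.24 min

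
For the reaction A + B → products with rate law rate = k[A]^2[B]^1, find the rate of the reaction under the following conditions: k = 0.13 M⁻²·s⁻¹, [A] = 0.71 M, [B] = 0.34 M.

0.02228 M/s

Step 1: The rate law is rate = k[A]^2[B]^1
Step 2: Substitute: rate = 0.13 × (0.71)^2 × (0.34)^1
Step 3: rate = 0.13 × 0.5041 × 0.34 = 0.0222812 M/s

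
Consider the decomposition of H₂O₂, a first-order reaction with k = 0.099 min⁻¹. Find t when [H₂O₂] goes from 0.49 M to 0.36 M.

3.114 min

Step 1: For first-order: t = ln([H₂O₂]₀/[H₂O₂])/k
Step 2: t = ln(0.49/0.36)/0.099
Step 3: t = ln(1.361)/0.099
Step 4: t = 0.3083/0.099 = 3.114 min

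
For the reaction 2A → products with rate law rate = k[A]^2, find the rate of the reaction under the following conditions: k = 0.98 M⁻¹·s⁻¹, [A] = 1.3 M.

1.656 M/s

Step 1: Identify the rate law: rate = k[A]^2
Step 2: Substitute values: rate = 0.98 × (1.3)^2
Step 3: Calculate: rate = 0.98 × 1.69 = 1.6562 M/s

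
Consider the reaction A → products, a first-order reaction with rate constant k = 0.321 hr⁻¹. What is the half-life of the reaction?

2.159 hr

Step 1: For a first-order reaction, t₁/₂ = ln(2)/k
Step 2: t₁/₂ = ln(2)/0.321
Step 3: t₁/₂ = 0.6931/0.321 = 2.159 hr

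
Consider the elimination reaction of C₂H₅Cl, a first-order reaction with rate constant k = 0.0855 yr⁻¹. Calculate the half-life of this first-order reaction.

8.107 yr

Step 1: For a first-order reaction, t₁/₂ = ln(2)/k
Step 2: t₁/₂ = ln(2)/0.0855
Step 3: t₁/₂ = 0.6931/0.0855 = 8.107 yr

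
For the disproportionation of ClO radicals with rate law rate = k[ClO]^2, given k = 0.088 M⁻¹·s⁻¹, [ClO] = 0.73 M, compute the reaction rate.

0.0469 M/s

Step 1: Identify the rate law: rate = k[ClO]^2
Step 2: Substitute values: rate = 0.088 × (0.73)^2
Step 3: Calculate: rate = 0.088 × 0.5329 = 0.0468952 M/s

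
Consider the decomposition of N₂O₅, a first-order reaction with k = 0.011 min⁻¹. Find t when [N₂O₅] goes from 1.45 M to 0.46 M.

104.4 min

Step 1: For first-order: t = ln([N₂O₅]₀/[N₂O₅])/k
Step 2: t = ln(1.45/0.46)/0.011
Step 3: t = ln(3.152)/0.011
Step 4: t = 1.148/0.011 = 104.4 min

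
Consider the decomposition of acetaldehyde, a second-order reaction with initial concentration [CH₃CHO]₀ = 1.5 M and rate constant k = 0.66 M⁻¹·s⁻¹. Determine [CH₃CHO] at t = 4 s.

0.3024 M

Step 1: For a second-order reaction: 1/[CH₃CHO] = 1/[CH₃CHO]₀ + kt
Step 2: 1/[CH₃CHO] = 1/1.5 + 0.66 × 4
Step 3: 1/[CH₃CHO] = 0.6667 + 2.64 = 3.307
Step 4: [CH₃CHO] = 1/3.307 = 0.3024 M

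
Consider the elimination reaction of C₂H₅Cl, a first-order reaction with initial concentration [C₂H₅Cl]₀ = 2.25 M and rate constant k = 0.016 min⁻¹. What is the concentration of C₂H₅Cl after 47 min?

1.061 M

Step 1: For a first-order reaction: [C₂H₅Cl] = [C₂H₅Cl]₀ × e^(-kt)
Step 2: [C₂H₅Cl] = 2.25 × e^(-0.016 × 47)
Step 3: [C₂H₅Cl] = 2.25 × e^(-0.752)
Step 4: [C₂H₅Cl] = 2.25 × 0.471423 = 1.061 M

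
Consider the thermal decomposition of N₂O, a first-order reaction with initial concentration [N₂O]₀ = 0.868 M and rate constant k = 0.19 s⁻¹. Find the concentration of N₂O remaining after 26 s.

0.00621 M

Step 1: For a first-order reaction: [N₂O] = [N₂O]₀ × e^(-kt)
Step 2: [N₂O] = 0.868 × e^(-0.19 × 26)
Step 3: [N₂O] = 0.868 × e^(-4.94)
Step 4: [N₂O] = 0.868 × 0.0071546 = 0.00621 M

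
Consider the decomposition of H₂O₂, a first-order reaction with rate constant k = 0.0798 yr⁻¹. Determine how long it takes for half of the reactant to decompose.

8.686 yr

Step 1: For a first-order reaction, t₁/₂ = ln(2)/k
Step 2: t₁/₂ = ln(2)/0.0798
Step 3: t₁/₂ = 0.6931/0.0798 = 8.686 yr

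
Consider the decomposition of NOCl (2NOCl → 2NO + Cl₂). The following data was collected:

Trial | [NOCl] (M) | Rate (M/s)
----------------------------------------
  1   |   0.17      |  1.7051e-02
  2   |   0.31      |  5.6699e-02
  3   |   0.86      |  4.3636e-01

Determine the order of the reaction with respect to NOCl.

second order (2)

Step 1: Compare trials to find order n where rate₂/rate₁ = ([NOCl]₂/[NOCl]₁)^n
Step 2: rate₂/rate₁ = 5.6699e-02/1.7051e-02 = 3.325
Step 3: [NOCl]₂/[NOCl]₁ = 0.31/0.17 = 1.824
Step 4: n = ln(3.325)/ln(1.824) = 2.00 ≈ 2
Step 5: The reaction is second order in NOCl.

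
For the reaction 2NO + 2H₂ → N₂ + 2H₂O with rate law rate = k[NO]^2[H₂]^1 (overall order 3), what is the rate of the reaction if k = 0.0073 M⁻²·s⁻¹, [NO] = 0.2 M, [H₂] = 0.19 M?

5.548e-05 M/s

Step 1: The rate law is rate = k[NO]^2[H₂]^1, overall order = 2+1 = 3
Step 2: Substitute values: rate = 0.0073 × (0.2)^2 × (0.19)^1
Step 3: rate = 0.0073 × 0.04 × 0.19 = 5.548e-05 M/s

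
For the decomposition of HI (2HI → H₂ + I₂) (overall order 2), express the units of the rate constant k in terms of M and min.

M⁻¹·min⁻¹

Step 1: For overall order n, rate = k × (concentration)^n.
Step 2: Rate has units M·min⁻¹; concentration term has units M^2.
Step 3: k = rate / (concentration)^n, so units of k = M^(1-2)·min⁻¹ = M⁻¹·min⁻¹.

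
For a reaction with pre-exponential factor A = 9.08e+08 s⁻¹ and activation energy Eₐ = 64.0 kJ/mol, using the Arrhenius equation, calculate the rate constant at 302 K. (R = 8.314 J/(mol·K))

7.73e-03 s⁻¹

Step 1: Use the Arrhenius equation: k = A × exp(-Eₐ/RT)
Step 2: Convert Eₐ to J/mol: 64.0 kJ/mol = 64000 J/mol
Step 3: Calculate the exponent: -Eₐ/(RT) = -64000/(8.314 × 302) = -25.48960
Step 4: k = 9.08e+08 × exp(-25.48960)
Step 5: k = 9.08e+08 × 8.51152e-12 = 7.7285e-03 s⁻¹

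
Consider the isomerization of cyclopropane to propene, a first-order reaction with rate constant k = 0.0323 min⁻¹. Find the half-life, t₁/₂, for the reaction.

21.46 min

Step 1: For a first-order reaction, t₁/₂ = ln(2)/k
Step 2: t₁/₂ = ln(2)/0.0323
Step 3: t₁/₂ = 0.6931/0.0323 = 21.46 min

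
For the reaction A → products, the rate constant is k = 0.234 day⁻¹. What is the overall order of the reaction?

first order (1)

Step 1: The units of k for an nth-order reaction are (concentration)^(1-n)·(time)⁻¹.
Step 2: Here k has units day⁻¹, so the concentration exponent is 0.
Step 3: 1 - n = 0 ⇒ n = 1. The reaction is first order.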